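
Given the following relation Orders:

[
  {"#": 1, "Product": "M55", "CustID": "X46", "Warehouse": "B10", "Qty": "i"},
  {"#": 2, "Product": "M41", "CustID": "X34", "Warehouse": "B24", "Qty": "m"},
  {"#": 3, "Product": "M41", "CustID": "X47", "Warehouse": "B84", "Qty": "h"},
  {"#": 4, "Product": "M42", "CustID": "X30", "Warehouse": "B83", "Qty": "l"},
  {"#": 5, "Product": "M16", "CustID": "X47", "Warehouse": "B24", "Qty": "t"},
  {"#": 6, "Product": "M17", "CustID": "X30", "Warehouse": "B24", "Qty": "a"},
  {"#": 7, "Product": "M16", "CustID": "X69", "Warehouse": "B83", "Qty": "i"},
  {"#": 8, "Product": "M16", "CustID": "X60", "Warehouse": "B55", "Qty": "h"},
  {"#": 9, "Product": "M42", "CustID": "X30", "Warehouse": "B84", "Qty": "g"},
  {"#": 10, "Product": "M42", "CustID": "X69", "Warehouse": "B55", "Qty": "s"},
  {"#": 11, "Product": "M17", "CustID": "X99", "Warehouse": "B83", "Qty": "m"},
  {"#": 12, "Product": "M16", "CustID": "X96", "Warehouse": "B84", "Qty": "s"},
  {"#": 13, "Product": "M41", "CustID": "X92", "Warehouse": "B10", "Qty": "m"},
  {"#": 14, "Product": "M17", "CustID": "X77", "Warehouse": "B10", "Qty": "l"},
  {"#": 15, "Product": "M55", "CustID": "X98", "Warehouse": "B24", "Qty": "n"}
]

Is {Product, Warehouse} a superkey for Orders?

All 15 rows have distinct {Product, Warehouse} values, so {Product, Warehouse} → (all attributes) holds and {Product, Warehouse} is a superkey.

Yes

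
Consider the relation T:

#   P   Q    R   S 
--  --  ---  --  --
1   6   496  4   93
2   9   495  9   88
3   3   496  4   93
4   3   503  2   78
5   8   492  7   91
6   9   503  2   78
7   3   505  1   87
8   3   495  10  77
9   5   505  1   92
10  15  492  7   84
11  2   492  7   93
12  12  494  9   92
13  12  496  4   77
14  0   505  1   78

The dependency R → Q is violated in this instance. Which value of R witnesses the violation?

R=4: rows 1, 3, 13 → Q = 496, 496, 496 ✓
R=9: rows 2, 12 → Q takes values {495, 494} — violation
R=2: rows 4, 6 → Q = 503, 503 ✓
R=7: rows 5, 10, 11 → Q = 492, 492, 492 ✓
R=1: rows 7, 9, 14 → Q = 505, 505, 505 ✓
R=10: row 8 → Q = 495 ✓
The only R value with inconsistent Q is R=9.

9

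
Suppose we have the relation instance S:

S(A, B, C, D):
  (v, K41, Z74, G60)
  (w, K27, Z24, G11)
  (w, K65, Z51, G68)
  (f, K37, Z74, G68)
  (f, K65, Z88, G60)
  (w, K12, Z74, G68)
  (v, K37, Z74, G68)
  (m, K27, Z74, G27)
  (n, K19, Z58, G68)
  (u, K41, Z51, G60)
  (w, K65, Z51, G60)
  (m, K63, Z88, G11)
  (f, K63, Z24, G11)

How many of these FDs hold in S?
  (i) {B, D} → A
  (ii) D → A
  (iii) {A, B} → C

1

(i) {B, D} → A: (B=K41, D=G60): 2 rows → A takes values {v, u} — violation; (B=K37, D=G68): 2 rows → A takes values {f, v} — violation; (B=K65, D=G60): 2 rows → A takes values {f, w} — violation; (B=K63, D=G11): 2 rows → A takes values {m, f} — violation — fails.
(ii) D → A: D=G60: 4 rows → A takes values {v, f, u, w} — violation; D=G11: 3 rows → A takes values {w, m, f} — violation; D=G68: 5 rows → A takes values {w, f, v, n} — violation — fails.
(iii) {A, B} → C: every LHS value maps to a single RHS value — holds.
1 of the 3 dependencies holds.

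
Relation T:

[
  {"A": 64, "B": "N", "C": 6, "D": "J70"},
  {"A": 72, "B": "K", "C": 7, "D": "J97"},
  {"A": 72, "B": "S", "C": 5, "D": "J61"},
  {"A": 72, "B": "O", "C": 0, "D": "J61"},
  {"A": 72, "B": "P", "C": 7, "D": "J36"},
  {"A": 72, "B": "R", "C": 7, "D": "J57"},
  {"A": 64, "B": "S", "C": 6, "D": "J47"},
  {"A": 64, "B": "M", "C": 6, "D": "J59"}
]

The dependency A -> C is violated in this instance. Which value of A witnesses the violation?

A=64: 3 rows → C = 6, 6, 6 ✓
A=72: 5 rows → C takes values {7, 5, 0} — violation
The only A value with inconsistent C is A=72.

72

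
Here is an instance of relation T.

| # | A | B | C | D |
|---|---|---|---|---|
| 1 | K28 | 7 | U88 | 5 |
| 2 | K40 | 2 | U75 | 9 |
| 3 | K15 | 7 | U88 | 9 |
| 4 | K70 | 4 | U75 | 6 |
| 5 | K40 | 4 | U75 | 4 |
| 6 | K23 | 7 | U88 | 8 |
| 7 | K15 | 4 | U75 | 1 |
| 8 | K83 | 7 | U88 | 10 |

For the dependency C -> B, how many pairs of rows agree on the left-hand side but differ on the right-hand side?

C=U88: all 4 rows agree on B — 0 pairs.
C=U75: violating pairs (2,4), (2,5), (2,7) — 3 pairs.

3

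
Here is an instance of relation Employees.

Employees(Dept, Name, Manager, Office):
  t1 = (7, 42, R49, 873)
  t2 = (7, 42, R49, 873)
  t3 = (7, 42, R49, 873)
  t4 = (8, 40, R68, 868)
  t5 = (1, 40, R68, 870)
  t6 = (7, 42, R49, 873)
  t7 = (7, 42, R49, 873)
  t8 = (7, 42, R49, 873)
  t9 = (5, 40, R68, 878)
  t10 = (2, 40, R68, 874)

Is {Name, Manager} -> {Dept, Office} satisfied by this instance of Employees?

(Name=42, Manager=R49): rows 1, 2, 3, 6, 7, 8 → {Dept,Office} = (7, 873), (7, 873), (7, 873), (7, 873), (7, 873), (7, 873) ✓
(Name=40, Manager=R68): rows 4, 5, 9, 10 → {Dept,Office} takes values {(8, 868), (1, 870), (5, 878), (2, 874)} — violation
Two rows agree on {Name, Manager} but differ on {Dept, Office}, so {Name, Manager} -> {Dept, Office} does not hold.

No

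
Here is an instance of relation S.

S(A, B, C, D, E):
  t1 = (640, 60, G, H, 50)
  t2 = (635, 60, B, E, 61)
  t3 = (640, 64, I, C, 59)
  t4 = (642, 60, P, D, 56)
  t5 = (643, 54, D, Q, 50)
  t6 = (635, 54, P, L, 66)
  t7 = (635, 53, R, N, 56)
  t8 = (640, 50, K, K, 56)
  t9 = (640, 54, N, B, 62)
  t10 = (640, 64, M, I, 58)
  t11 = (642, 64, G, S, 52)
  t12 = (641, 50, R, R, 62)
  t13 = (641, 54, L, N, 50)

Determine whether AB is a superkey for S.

No

Rows 3 and 10 have the same AB value (A=640, B=64) but are distinct tuples, so AB does not determine every attribute — not a superkey.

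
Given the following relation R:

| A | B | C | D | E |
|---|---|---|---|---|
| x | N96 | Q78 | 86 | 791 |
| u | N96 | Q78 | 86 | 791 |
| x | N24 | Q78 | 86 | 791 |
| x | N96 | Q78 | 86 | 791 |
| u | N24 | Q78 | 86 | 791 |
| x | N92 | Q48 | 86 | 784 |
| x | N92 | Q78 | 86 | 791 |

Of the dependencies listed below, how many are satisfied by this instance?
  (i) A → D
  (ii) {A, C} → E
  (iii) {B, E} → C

(i) A → D: every LHS value maps to a single RHS value — holds.
(ii) {A, C} → E: every LHS value maps to a single RHS value — holds.
(iii) {B, E} → C: every LHS value maps to a single RHS value — holds.
3 of the 3 dependencies hold.

3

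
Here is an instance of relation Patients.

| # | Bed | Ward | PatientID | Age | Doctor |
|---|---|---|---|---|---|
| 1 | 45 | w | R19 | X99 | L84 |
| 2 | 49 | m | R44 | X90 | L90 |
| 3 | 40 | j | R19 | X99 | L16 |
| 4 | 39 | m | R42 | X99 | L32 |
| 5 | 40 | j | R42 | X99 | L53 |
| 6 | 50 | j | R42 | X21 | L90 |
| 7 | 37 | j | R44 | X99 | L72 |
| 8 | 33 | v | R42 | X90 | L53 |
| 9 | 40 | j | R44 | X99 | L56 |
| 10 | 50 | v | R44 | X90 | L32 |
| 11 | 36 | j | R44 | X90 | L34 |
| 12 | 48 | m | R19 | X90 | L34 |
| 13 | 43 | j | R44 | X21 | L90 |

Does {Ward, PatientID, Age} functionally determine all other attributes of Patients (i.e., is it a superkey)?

No

Rows 7 and 9 have the same {Ward, PatientID, Age} value (Ward=j, PatientID=R44, Age=X99) but are distinct tuples, so {Ward, PatientID, Age} does not determine every attribute — not a superkey.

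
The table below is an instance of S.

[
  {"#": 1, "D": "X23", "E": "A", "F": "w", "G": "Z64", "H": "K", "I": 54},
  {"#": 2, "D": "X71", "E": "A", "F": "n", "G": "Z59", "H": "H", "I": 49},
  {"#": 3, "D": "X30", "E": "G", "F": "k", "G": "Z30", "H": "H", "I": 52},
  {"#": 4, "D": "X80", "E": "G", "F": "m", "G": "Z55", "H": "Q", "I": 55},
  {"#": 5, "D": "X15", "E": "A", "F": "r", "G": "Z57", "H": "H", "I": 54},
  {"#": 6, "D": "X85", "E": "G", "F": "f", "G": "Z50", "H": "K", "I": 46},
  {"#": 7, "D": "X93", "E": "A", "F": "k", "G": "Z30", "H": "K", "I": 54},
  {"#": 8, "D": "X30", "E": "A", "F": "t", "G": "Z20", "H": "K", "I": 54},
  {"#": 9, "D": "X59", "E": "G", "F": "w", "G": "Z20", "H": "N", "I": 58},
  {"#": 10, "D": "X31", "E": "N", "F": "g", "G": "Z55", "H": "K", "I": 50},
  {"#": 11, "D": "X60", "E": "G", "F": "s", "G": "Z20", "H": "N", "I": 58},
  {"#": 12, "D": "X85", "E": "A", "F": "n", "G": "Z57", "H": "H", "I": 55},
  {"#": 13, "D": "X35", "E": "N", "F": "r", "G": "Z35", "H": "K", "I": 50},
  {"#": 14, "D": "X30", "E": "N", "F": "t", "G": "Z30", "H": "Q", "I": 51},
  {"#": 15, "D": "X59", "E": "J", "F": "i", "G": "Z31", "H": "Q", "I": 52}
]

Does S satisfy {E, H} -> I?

No

(E=A, H=K): rows 1, 7, 8 → I = 54, 54, 54 ✓
(E=A, H=H): rows 2, 5, 12 → I takes values {49, 54, 55} — violation
(E=G, H=H): row 3 → I = 52 ✓
(E=G, H=Q): row 4 → I = 55 ✓
(E=G, H=K): row 6 → I = 46 ✓
(E=G, H=N): rows 9, 11 → I = 58, 58 ✓
(E=N, H=K): rows 10, 13 → I = 50, 50 ✓
(E=N, H=Q): row 14 → I = 51 ✓
(E=J, H=Q): row 15 → I = 52 ✓
Two rows agree on {E, H} but differ on I, so {E, H} -> I does not hold.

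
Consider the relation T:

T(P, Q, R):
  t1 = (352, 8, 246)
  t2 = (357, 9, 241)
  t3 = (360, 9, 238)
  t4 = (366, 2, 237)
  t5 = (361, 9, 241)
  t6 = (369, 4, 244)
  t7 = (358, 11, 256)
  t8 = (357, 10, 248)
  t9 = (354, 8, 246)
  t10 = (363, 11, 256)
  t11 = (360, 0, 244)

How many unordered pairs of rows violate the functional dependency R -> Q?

R=246: all 2 rows agree on Q — 0 pairs.
R=241: all 2 rows agree on Q — 0 pairs.
R=244: violating pairs (6,11) — 1 pair.
R=256: all 2 rows agree on Q — 0 pairs.

1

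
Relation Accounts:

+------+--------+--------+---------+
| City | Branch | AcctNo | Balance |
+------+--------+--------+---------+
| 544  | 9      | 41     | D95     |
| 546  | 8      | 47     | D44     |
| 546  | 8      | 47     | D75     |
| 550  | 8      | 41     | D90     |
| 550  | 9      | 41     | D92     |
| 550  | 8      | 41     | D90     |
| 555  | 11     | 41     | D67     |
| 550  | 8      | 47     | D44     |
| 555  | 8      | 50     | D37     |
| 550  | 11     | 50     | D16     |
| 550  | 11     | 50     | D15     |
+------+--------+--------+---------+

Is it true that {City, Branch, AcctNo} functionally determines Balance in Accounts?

No

(City=544, Branch=9, AcctNo=41): 1 row → Balance = D95 ✓
(City=546, Branch=8, AcctNo=47): 2 rows → Balance takes values {D44, D75} — violation
(City=550, Branch=8, AcctNo=41): 2 rows → Balance = D90, D90 ✓
(City=550, Branch=9, AcctNo=41): 1 row → Balance = D92 ✓
(City=555, Branch=11, AcctNo=41): 1 row → Balance = D67 ✓
(City=550, Branch=8, AcctNo=47): 1 row → Balance = D44 ✓
(City=555, Branch=8, AcctNo=50): 1 row → Balance = D37 ✓
(City=550, Branch=11, AcctNo=50): 2 rows → Balance takes values {D16, D15} — violation
Two rows agree on {City, Branch, AcctNo} but differ on Balance, so {City, Branch, AcctNo} → Balance does not hold.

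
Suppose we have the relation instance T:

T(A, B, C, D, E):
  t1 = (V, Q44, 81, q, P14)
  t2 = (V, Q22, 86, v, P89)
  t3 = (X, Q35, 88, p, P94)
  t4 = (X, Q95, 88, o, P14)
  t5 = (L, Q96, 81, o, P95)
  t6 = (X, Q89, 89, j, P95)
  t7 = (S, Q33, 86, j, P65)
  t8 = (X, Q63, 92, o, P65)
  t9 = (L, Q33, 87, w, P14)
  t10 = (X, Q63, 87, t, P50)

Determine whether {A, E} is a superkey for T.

All 10 rows have distinct {A, E} values, so {A, E} → (all attributes) holds and {A, E} is a superkey.

Yes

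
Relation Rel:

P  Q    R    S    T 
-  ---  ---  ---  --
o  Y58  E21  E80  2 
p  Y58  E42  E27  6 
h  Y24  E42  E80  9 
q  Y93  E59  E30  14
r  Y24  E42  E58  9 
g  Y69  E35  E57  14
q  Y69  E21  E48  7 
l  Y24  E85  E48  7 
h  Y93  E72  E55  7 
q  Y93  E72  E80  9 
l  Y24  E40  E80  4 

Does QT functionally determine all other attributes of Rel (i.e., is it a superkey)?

No

Two distinct rows share (Q=Y24, T=9), so QT does not determine every attribute — not a superkey.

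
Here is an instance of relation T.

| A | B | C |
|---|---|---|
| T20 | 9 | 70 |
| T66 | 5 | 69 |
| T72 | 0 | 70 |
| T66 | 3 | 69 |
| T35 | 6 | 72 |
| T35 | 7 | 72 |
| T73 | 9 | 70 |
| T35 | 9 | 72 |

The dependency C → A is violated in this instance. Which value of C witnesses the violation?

70

C=70: 3 rows → A takes values {T20, T72, T73} — violation
C=69: 2 rows → A = T66, T66 ✓
C=72: 3 rows → A = T35, T35, T35 ✓
The only C value with inconsistent A is C=70.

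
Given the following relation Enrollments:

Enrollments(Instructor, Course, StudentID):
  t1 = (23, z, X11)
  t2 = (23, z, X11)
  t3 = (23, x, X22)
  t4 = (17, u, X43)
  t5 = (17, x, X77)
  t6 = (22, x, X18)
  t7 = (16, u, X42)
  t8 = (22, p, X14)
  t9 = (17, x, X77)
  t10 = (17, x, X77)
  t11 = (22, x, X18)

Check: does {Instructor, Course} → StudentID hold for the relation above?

(Instructor=23, Course=z): rows 1, 2 → StudentID = X11, X11 ✓
(Instructor=23, Course=x): row 3 → StudentID = X22 ✓
(Instructor=17, Course=u): row 4 → StudentID = X43 ✓
(Instructor=17, Course=x): rows 5, 9, 10 → StudentID = X77, X77, X77 ✓
(Instructor=22, Course=x): rows 6, 11 → StudentID = X18, X18 ✓
(Instructor=16, Course=u): row 7 → StudentID = X42 ✓
(Instructor=22, Course=p): row 8 → StudentID = X14 ✓
Every {Instructor, Course} value is associated with a single StudentID value, so {Instructor, Course} → StudentID holds.

Yes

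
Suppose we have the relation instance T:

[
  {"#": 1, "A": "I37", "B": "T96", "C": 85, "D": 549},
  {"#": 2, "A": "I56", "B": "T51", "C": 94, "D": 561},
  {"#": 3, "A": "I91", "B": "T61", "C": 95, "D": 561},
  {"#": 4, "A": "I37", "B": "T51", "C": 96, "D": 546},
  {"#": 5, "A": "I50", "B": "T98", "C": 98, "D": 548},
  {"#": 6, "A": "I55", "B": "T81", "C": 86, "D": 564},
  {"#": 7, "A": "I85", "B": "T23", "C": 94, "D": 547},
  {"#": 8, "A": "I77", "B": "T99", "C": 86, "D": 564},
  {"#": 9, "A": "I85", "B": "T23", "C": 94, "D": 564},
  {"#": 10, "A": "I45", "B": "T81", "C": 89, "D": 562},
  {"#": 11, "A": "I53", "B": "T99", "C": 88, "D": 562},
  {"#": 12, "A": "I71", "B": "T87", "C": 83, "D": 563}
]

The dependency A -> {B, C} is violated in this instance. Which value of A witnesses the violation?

A=I37: rows 1, 4 → {B,C} takes values {(T96, 85), (T51, 96)} — violation
A=I56: row 2 → {B,C} = (T51, 94) ✓
A=I91: row 3 → {B,C} = (T61, 95) ✓
A=I50: row 5 → {B,C} = (T98, 98) ✓
A=I55: row 6 → {B,C} = (T81, 86) ✓
A=I85: rows 7, 9 → {B,C} = (T23, 94), (T23, 94) ✓
A=I77: row 8 → {B,C} = (T99, 86) ✓
A=I45: row 10 → {B,C} = (T81, 89) ✓
A=I53: row 11 → {B,C} = (T99, 88) ✓
A=I71: row 12 → {B,C} = (T87, 83) ✓
The only A value with inconsistent RHS is A=I37.

I37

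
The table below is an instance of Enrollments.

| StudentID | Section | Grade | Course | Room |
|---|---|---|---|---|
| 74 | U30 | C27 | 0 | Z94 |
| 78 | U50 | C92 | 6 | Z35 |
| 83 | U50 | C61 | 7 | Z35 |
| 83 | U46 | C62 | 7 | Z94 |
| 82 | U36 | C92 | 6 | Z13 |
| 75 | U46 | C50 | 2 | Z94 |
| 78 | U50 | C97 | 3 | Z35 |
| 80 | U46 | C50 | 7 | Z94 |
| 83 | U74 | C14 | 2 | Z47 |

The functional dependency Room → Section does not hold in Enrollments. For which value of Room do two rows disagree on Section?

Z94

Room=Z94: 4 rows → Section takes values {U30, U46} — violation
Room=Z35: 3 rows → Section = U50, U50, U50 ✓
Room=Z13: 1 row → Section = U36 ✓
Room=Z47: 1 row → Section = U74 ✓
The only Room value with inconsistent Section is Room=Z94.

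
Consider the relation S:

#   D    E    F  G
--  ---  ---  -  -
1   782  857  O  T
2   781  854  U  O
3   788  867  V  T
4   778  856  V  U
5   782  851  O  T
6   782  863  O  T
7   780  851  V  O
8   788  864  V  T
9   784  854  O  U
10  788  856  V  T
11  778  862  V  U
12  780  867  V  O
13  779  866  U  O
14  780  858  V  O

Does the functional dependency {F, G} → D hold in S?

(F=O, G=T): rows 1, 5, 6 → D = 782, 782, 782 ✓
(F=U, G=O): rows 2, 13 → D takes values {781, 779} — violation
(F=V, G=T): rows 3, 8, 10 → D = 788, 788, 788 ✓
(F=V, G=U): rows 4, 11 → D = 778, 778 ✓
(F=V, G=O): rows 7, 12, 14 → D = 780, 780, 780 ✓
(F=O, G=U): row 9 → D = 784 ✓
Two rows agree on {F, G} but differ on D, so {F, G} → D does not hold.

No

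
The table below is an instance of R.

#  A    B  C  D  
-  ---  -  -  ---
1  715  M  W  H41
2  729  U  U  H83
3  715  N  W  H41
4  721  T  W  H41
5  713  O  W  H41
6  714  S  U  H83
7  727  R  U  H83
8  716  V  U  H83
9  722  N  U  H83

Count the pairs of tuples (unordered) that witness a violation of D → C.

D=H41: all 4 rows agree on C — 0 pairs.
D=H83: all 5 rows agree on C — 0 pairs.

0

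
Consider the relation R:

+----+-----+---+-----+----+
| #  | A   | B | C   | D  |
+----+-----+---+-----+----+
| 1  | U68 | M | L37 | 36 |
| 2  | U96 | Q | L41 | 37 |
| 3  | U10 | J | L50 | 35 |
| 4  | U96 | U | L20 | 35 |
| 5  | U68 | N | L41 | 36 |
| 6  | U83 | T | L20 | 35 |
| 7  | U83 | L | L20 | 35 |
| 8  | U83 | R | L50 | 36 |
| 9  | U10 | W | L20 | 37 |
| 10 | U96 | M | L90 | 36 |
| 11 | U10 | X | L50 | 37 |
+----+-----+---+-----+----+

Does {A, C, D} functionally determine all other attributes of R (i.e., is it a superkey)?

Rows 6 and 7 have the same {A, C, D} value (A=U83, C=L20, D=35) but are distinct tuples, so {A, C, D} does not determine every attribute — not a superkey.

No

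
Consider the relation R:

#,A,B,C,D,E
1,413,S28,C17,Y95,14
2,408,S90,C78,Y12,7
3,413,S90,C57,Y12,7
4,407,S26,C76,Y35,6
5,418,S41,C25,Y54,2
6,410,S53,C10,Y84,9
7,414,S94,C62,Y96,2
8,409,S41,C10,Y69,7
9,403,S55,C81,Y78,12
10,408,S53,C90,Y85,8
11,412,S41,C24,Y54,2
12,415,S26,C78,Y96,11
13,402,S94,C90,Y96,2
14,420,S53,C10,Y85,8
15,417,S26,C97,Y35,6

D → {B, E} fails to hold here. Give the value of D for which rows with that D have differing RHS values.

Y96

D=Y95: row 1 → {B,E} = (S28, 14) ✓
D=Y12: rows 2, 3 → {B,E} = (S90, 7), (S90, 7) ✓
D=Y35: rows 4, 15 → {B,E} = (S26, 6), (S26, 6) ✓
D=Y54: rows 5, 11 → {B,E} = (S41, 2), (S41, 2) ✓
D=Y84: row 6 → {B,E} = (S53, 9) ✓
D=Y96: rows 7, 12, 13 → {B,E} takes values {(S94, 2), (S26, 11)} — violation
D=Y69: row 8 → {B,E} = (S41, 7) ✓
D=Y78: row 9 → {B,E} = (S55, 12) ✓
D=Y85: rows 10, 14 → {B,E} = (S53, 8), (S53, 8) ✓
The only D value with inconsistent RHS is D=Y96.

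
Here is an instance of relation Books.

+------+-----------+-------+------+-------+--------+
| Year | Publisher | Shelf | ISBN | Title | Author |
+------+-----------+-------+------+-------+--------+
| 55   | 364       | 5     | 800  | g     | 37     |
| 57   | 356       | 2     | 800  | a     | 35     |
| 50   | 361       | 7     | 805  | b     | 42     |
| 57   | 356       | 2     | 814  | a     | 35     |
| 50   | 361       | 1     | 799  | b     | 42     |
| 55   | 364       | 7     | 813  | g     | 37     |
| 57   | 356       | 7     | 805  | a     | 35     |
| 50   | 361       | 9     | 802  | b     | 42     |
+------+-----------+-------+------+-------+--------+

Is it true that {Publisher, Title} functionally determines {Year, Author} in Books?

(Publisher=364, Title=g): 2 rows → {Year,Author} = (55, 37), (55, 37) ✓
(Publisher=356, Title=a): 3 rows → {Year,Author} = (57, 35), (57, 35), (57, 35) ✓
(Publisher=361, Title=b): 3 rows → {Year,Author} = (50, 42), (50, 42), (50, 42) ✓
Every {Publisher, Title} value is associated with a single {Year, Author} value, so {Publisher, Title} → {Year, Author} holds.

Yes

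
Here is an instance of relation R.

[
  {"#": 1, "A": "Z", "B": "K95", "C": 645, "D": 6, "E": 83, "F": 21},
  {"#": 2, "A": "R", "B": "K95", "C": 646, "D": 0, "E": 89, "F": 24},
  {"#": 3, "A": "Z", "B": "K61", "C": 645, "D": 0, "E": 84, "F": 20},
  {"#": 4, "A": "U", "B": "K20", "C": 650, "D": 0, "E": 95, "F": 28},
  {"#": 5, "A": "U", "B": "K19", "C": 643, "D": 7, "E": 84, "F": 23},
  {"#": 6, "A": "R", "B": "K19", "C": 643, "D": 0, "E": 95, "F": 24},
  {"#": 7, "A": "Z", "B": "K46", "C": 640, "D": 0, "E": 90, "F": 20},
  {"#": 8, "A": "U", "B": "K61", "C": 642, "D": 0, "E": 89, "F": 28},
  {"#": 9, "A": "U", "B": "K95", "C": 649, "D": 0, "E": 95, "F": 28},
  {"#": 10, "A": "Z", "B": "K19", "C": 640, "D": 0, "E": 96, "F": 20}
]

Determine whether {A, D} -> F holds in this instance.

Yes

(A=Z, D=6): row 1 → F = 21 ✓
(A=R, D=0): rows 2, 6 → F = 24, 24 ✓
(A=Z, D=0): rows 3, 7, 10 → F = 20, 20, 20 ✓
(A=U, D=0): rows 4, 8, 9 → F = 28, 28, 28 ✓
(A=U, D=7): row 5 → F = 23 ✓
Every {A, D} value is associated with a single F value, so {A, D} -> F holds.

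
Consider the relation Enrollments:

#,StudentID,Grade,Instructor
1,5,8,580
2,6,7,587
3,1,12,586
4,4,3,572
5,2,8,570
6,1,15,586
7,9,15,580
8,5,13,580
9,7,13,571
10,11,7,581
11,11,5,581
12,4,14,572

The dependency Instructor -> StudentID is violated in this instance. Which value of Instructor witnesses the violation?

Instructor=580: rows 1, 7, 8 → StudentID takes values {5, 9} — violation
Instructor=587: row 2 → StudentID = 6 ✓
Instructor=586: rows 3, 6 → StudentID = 1, 1 ✓
Instructor=572: rows 4, 12 → StudentID = 4, 4 ✓
Instructor=570: row 5 → StudentID = 2 ✓
Instructor=571: row 9 → StudentID = 7 ✓
Instructor=581: rows 10, 11 → StudentID = 11, 11 ✓
The only Instructor value with inconsistent StudentID is Instructor=580.

580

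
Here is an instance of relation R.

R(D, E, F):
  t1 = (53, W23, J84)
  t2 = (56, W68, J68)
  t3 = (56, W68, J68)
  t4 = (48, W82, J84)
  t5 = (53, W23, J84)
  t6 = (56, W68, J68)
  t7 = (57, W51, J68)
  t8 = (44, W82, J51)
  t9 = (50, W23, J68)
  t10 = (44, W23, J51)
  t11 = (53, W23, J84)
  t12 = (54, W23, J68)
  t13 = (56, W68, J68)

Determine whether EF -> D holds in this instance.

(E=W23, F=J84): rows 1, 5, 11 → D = 53, 53, 53 ✓
(E=W68, F=J68): rows 2, 3, 6, 13 → D = 56, 56, 56, 56 ✓
(E=W82, F=J84): row 4 → D = 48 ✓
(E=W51, F=J68): row 7 → D = 57 ✓
(E=W82, F=J51): row 8 → D = 44 ✓
(E=W23, F=J68): rows 9, 12 → D takes values {50, 54} — violation
(E=W23, F=J51): row 10 → D = 44 ✓
Two rows agree on EF but differ on D, so EF -> D does not hold.

No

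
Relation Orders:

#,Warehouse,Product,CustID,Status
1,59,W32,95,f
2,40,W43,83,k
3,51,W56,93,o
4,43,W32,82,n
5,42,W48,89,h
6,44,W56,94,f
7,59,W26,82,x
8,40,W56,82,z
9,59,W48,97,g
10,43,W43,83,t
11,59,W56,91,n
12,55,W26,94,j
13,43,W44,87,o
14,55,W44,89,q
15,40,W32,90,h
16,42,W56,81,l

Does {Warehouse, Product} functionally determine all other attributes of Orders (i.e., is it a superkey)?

All 16 rows have distinct {Warehouse, Product} values, so {Warehouse, Product} → (all attributes) holds and {Warehouse, Product} is a superkey.

Yes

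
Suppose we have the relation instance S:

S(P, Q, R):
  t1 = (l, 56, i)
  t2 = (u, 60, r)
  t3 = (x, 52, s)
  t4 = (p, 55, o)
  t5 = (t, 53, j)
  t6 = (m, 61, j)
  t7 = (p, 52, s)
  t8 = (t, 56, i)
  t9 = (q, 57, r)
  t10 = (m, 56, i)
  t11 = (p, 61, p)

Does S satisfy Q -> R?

Q=56: rows 1, 8, 10 → R = i, i, i ✓
Q=60: row 2 → R = r ✓
Q=52: rows 3, 7 → R = s, s ✓
Q=55: row 4 → R = o ✓
Q=53: row 5 → R = j ✓
Q=61: rows 6, 11 → R takes values {j, p} — violation
Q=57: row 9 → R = r ✓
Two rows agree on Q but differ on R, so Q -> R does not hold.

No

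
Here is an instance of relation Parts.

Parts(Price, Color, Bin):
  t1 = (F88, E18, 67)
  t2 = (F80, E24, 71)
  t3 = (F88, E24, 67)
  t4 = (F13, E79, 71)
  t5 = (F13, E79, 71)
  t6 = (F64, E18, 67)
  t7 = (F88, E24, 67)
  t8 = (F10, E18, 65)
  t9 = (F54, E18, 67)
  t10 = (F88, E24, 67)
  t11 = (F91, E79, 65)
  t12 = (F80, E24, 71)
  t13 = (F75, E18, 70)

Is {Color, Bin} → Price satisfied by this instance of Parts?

(Color=E18, Bin=67): rows 1, 6, 9 → Price takes values {F88, F64, F54} — violation
(Color=E24, Bin=71): rows 2, 12 → Price = F80, F80 ✓
(Color=E24, Bin=67): rows 3, 7, 10 → Price = F88, F88, F88 ✓
(Color=E79, Bin=71): rows 4, 5 → Price = F13, F13 ✓
(Color=E18, Bin=65): row 8 → Price = F10 ✓
(Color=E79, Bin=65): row 11 → Price = F91 ✓
(Color=E18, Bin=70): row 13 → Price = F75 ✓
Two rows agree on {Color, Bin} but differ on Price, so {Color, Bin} → Price does not hold.

No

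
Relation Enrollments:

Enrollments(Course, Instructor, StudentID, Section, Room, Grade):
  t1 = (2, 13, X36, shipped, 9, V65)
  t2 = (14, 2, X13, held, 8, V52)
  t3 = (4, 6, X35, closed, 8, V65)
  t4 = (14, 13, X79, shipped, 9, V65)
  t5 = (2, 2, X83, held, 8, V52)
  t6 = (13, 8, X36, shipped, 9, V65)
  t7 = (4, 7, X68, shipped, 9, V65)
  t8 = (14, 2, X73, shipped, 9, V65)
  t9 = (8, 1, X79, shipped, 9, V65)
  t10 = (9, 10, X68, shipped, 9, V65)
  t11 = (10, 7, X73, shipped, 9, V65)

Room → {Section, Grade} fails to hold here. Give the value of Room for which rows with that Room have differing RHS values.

Room=9: rows 1, 4, 6, 7, 8, 9, 10, 11 → {Section,Grade} = (shipped, V65), (shipped, V65), (shipped, V65), (shipped, V65), (shipped, V65), (shipped, V65), (shipped, V65), (shipped, V65) ✓
Room=8: rows 2, 3, 5 → {Section,Grade} takes values {(held, V52), (closed, V65)} — violation
The only Room value with inconsistent RHS is Room=8.

8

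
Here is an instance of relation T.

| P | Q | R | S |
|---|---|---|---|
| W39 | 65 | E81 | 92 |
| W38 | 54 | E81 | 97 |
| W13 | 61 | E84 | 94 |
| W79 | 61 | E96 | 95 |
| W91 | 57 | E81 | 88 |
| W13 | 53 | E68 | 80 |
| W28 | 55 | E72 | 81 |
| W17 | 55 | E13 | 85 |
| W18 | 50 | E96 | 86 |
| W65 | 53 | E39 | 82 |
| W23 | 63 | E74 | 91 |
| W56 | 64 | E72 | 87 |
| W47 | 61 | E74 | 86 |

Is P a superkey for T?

Two distinct rows share P=W13, so P does not determine every attribute — not a superkey.

No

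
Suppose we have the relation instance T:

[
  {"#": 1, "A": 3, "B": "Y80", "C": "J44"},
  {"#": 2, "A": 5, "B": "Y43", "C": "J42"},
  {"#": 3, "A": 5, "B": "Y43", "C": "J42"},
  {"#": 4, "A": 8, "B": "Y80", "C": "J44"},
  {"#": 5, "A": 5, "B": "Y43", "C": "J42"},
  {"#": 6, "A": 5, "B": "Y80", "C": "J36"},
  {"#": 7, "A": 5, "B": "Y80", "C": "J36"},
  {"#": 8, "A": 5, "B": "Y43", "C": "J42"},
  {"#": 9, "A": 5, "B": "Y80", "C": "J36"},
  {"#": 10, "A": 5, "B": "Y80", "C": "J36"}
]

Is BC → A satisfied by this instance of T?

(B=Y80, C=J44): rows 1, 4 → A takes values {3, 8} — violation
(B=Y43, C=J42): rows 2, 3, 5, 8 → A = 5, 5, 5, 5 ✓
(B=Y80, C=J36): rows 6, 7, 9, 10 → A = 5, 5, 5, 5 ✓
Two rows agree on BC but differ on A, so BC → A does not hold.

No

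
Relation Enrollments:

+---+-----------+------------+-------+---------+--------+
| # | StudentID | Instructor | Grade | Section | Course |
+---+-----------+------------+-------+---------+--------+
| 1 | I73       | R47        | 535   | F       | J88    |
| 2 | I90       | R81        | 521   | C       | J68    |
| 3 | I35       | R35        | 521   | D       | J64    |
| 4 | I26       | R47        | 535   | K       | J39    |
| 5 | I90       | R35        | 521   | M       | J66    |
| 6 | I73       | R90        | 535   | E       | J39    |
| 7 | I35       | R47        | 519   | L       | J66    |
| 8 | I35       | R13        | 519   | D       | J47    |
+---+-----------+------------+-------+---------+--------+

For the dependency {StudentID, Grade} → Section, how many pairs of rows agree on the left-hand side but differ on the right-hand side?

(StudentID=I73, Grade=535): violating pairs (1,6) — 1 pair.
(StudentID=I90, Grade=521): violating pairs (2,5) — 1 pair.
(StudentID=I35, Grade=519): violating pairs (7,8) — 1 pair.

3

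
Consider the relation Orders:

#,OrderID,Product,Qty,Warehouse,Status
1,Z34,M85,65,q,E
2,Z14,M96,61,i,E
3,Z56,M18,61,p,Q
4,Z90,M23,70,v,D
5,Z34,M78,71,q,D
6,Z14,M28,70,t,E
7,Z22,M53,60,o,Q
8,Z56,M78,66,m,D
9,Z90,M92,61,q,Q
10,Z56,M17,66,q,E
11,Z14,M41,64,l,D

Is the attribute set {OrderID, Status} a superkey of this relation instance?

Rows 2 and 6 have the same {OrderID, Status} value (OrderID=Z14, Status=E) but are distinct tuples, so {OrderID, Status} does not determine every attribute — not a superkey.

No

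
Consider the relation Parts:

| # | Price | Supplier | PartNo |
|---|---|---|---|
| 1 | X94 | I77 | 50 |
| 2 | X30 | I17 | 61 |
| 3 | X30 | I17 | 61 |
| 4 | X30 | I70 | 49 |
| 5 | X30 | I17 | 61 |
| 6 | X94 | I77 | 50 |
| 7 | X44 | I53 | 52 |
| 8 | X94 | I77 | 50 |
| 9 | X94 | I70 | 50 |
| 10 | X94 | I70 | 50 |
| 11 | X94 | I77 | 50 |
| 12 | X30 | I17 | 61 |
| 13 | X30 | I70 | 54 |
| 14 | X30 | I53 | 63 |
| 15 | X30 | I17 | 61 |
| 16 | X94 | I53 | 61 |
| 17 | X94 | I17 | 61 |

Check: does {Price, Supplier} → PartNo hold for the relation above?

No

(Price=X94, Supplier=I77): rows 1, 6, 8, 11 → PartNo = 50, 50, 50, 50 ✓
(Price=X30, Supplier=I17): rows 2, 3, 5, 12, 15 → PartNo = 61, 61, 61, 61, 61 ✓
(Price=X30, Supplier=I70): rows 4, 13 → PartNo takes values {49, 54} — violation
(Price=X44, Supplier=I53): row 7 → PartNo = 52 ✓
(Price=X94, Supplier=I70): rows 9, 10 → PartNo = 50, 50 ✓
(Price=X30, Supplier=I53): row 14 → PartNo = 63 ✓
(Price=X94, Supplier=I53): row 16 → PartNo = 61 ✓
(Price=X94, Supplier=I17): row 17 → PartNo = 61 ✓
Two rows agree on {Price, Supplier} but differ on PartNo, so {Price, Supplier} → PartNo does not hold.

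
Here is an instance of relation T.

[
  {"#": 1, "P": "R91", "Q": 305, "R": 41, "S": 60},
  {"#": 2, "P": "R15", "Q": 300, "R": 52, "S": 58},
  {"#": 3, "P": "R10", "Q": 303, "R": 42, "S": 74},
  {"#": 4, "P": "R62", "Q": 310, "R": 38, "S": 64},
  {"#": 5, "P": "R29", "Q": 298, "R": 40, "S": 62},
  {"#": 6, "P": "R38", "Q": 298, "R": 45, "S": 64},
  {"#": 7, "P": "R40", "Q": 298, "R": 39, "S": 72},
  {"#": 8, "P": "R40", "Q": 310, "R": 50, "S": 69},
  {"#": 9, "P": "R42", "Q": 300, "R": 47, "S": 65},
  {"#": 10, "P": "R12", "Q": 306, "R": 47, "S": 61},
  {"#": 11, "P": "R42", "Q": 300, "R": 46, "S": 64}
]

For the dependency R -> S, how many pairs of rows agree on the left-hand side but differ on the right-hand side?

1

R=47: violating pairs (9,10) — 1 pair.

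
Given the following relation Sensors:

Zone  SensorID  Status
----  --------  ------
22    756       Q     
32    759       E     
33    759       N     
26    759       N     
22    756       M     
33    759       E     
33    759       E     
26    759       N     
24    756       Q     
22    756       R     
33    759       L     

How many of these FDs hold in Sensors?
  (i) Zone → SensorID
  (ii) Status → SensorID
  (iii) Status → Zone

2

(i) Zone → SensorID: every LHS value maps to a single RHS value — holds.
(ii) Status → SensorID: every LHS value maps to a single RHS value — holds.
(iii) Status → Zone: Status=Q: 2 rows → Zone takes values {22, 24} — violation; Status=E: 3 rows → Zone takes values {32, 33} — violation; Status=N: 3 rows → Zone takes values {33, 26} — violation — fails.
2 of the 3 dependencies hold.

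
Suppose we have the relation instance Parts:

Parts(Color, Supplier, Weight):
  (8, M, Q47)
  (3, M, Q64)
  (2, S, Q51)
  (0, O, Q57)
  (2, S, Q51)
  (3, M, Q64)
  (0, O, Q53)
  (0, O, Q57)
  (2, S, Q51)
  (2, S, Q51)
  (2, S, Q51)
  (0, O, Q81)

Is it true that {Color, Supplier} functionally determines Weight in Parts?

No

(Color=8, Supplier=M): 1 row → Weight = Q47 ✓
(Color=3, Supplier=M): 2 rows → Weight = Q64, Q64 ✓
(Color=2, Supplier=S): 5 rows → Weight = Q51, Q51, Q51, Q51, Q51 ✓
(Color=0, Supplier=O): 4 rows → Weight takes values {Q57, Q53, Q81} — violation
Two rows agree on {Color, Supplier} but differ on Weight, so {Color, Supplier} → Weight does not hold.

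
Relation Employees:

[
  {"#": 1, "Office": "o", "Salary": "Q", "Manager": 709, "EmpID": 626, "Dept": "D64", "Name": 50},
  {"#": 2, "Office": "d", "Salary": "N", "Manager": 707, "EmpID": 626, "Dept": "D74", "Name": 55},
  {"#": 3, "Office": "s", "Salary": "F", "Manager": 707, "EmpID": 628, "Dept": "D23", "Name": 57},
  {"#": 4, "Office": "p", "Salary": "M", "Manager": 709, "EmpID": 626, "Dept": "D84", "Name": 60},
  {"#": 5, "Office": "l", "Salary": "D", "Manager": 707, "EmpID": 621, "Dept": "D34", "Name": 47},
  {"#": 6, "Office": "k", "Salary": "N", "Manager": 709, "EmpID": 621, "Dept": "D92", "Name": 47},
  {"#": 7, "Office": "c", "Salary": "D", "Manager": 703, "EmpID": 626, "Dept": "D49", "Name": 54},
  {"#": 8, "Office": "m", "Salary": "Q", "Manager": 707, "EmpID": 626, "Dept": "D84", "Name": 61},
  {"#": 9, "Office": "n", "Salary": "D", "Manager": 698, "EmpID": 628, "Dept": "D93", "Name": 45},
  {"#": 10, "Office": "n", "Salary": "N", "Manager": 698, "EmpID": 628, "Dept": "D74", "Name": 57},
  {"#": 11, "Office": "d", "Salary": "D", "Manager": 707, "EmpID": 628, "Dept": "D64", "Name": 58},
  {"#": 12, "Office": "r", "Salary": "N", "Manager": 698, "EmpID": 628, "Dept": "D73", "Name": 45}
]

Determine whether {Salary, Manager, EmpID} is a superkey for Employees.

No

Rows 10 and 12 have the same {Salary, Manager, EmpID} value (Salary=N, Manager=698, EmpID=628) but are distinct tuples, so {Salary, Manager, EmpID} does not determine every attribute — not a superkey.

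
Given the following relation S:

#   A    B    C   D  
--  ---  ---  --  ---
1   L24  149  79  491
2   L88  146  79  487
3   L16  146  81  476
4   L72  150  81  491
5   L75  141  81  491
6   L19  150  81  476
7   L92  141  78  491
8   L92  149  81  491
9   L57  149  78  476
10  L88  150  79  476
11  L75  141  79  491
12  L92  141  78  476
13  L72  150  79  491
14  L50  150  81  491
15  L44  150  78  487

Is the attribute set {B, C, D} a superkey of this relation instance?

No

Rows 4 and 14 have the same {B, C, D} value (B=150, C=81, D=491) but are distinct tuples, so {B, C, D} does not determine every attribute — not a superkey.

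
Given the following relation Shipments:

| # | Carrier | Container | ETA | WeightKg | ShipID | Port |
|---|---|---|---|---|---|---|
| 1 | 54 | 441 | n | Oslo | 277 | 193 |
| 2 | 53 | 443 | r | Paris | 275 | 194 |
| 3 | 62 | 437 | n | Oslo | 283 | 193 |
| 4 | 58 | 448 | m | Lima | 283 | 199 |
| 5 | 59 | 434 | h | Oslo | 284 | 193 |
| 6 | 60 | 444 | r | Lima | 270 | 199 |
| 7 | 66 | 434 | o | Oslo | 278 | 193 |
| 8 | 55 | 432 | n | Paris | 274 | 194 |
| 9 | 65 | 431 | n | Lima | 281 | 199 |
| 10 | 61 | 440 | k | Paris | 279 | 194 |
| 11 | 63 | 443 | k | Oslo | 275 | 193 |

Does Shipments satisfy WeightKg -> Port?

Yes

WeightKg=Oslo: rows 1, 3, 5, 7, 11 → Port = 193, 193, 193, 193, 193 ✓
WeightKg=Paris: rows 2, 8, 10 → Port = 194, 194, 194 ✓
WeightKg=Lima: rows 4, 6, 9 → Port = 199, 199, 199 ✓
Every WeightKg value is associated with a single Port value, so WeightKg -> Port holds.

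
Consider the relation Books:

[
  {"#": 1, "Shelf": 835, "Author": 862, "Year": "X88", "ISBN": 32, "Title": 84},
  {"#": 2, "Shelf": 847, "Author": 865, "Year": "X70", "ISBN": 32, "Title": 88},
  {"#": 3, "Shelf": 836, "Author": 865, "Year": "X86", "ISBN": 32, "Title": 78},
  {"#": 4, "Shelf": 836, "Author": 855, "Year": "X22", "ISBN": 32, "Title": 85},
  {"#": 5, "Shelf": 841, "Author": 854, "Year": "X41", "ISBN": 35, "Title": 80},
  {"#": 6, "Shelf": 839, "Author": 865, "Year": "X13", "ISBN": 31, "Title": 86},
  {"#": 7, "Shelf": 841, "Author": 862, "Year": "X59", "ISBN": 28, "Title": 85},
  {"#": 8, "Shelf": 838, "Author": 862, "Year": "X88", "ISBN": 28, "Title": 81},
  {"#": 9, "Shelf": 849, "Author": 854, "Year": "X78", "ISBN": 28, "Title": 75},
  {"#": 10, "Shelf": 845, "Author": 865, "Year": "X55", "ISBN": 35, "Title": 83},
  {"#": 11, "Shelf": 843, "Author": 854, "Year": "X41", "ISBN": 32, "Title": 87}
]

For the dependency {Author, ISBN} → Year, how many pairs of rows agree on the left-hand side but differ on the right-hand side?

2

(Author=865, ISBN=32): violating pairs (2,3) — 1 pair.
(Author=862, ISBN=28): violating pairs (7,8) — 1 pair.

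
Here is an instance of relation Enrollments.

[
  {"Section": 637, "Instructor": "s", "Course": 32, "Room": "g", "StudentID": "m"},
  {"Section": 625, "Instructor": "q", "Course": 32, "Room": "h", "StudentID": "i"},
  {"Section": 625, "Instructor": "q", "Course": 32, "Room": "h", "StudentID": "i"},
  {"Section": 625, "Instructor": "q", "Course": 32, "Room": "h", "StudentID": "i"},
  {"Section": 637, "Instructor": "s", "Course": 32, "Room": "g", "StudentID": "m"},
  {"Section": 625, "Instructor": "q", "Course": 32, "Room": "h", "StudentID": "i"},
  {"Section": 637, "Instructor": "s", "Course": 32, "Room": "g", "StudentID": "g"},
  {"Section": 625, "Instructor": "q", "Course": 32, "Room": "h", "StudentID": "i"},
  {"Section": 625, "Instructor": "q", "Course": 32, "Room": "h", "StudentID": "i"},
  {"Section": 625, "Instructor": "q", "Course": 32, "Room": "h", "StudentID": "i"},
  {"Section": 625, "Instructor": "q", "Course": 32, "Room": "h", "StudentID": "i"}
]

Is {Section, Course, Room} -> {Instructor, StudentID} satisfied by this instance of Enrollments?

No

(Section=637, Course=32, Room=g): 3 rows → {Instructor,StudentID} takes values {(s, m), (s, g)} — violation
(Section=625, Course=32, Room=h): 8 rows → {Instructor,StudentID} = (q, i), (q, i), (q, i), (q, i), (q, i), (q, i), (q, i), (q, i) ✓
Two rows agree on {Section, Course, Room} but differ on {Instructor, StudentID}, so {Section, Course, Room} -> {Instructor, StudentID} does not hold.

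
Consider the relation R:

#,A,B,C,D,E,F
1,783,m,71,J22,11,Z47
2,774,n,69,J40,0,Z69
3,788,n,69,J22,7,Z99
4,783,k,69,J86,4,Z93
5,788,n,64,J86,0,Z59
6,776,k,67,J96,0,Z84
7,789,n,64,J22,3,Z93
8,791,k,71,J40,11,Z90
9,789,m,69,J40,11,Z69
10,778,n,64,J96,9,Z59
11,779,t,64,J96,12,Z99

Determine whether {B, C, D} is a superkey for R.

Yes

All 11 rows have distinct {B, C, D} values, so {B, C, D} → (all attributes) holds and {B, C, D} is a superkey.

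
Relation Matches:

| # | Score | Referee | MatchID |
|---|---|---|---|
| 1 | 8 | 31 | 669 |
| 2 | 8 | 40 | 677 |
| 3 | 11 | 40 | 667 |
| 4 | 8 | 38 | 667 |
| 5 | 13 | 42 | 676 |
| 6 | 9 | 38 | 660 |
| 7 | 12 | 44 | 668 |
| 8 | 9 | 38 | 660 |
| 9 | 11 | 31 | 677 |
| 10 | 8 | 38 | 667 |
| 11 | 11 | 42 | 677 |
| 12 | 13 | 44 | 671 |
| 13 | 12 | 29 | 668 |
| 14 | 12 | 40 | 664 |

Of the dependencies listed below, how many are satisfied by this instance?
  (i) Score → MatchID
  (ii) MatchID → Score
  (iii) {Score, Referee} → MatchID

(i) Score → MatchID: Score=8: rows 1, 2, 4, 10 → MatchID takes values {669, 677, 667} — violation; Score=11: rows 3, 9, 11 → MatchID takes values {667, 677} — violation; Score=13: rows 5, 12 → MatchID takes values {676, 671} — violation; Score=12: rows 7, 13, 14 → MatchID takes values {668, 664} — violation — fails.
(ii) MatchID → Score: MatchID=677: rows 2, 9, 11 → Score takes values {8, 11} — violation; MatchID=667: rows 3, 4, 10 → Score takes values {11, 8} — violation — fails.
(iii) {Score, Referee} → MatchID: every LHS value maps to a single RHS value — holds.
1 of the 3 dependencies holds.

1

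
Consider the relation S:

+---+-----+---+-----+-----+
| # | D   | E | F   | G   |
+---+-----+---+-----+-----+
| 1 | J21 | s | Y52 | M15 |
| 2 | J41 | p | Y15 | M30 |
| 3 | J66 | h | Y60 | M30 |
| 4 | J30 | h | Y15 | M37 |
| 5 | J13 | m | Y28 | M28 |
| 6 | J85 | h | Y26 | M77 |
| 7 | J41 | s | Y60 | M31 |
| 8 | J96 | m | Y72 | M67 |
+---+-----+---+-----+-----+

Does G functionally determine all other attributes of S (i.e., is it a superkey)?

Rows 2 and 3 have the same G value G=M30 but are distinct tuples, so G does not determine every attribute — not a superkey.

No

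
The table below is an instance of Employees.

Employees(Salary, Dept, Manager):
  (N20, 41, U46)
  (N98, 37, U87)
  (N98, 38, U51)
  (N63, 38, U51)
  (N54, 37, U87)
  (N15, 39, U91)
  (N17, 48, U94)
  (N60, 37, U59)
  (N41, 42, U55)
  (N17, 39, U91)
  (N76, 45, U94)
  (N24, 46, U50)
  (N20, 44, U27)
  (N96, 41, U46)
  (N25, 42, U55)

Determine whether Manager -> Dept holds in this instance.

Manager=U46: 2 rows → Dept = 41, 41 ✓
Manager=U87: 2 rows → Dept = 37, 37 ✓
Manager=U51: 2 rows → Dept = 38, 38 ✓
Manager=U91: 2 rows → Dept = 39, 39 ✓
Manager=U94: 2 rows → Dept takes values {48, 45} — violation
Manager=U59: 1 row → Dept = 37 ✓
Manager=U55: 2 rows → Dept = 42, 42 ✓
Manager=U50: 1 row → Dept = 46 ✓
Manager=U27: 1 row → Dept = 44 ✓
Two rows agree on Manager but differ on Dept, so Manager -> Dept does not hold.

No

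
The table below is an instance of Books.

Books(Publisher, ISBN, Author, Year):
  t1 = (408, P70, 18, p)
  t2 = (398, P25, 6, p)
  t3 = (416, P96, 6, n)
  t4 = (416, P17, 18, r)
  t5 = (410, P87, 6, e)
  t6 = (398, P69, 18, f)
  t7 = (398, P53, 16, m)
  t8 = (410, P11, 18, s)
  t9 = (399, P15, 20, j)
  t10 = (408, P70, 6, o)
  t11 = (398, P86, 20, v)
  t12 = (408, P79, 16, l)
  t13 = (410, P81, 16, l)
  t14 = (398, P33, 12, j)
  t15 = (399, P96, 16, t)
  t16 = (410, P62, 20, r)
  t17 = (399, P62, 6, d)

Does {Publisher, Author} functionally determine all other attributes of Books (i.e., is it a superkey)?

Yes

All 17 rows have distinct {Publisher, Author} values, so {Publisher, Author} → (all attributes) holds and {Publisher, Author} is a superkey.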